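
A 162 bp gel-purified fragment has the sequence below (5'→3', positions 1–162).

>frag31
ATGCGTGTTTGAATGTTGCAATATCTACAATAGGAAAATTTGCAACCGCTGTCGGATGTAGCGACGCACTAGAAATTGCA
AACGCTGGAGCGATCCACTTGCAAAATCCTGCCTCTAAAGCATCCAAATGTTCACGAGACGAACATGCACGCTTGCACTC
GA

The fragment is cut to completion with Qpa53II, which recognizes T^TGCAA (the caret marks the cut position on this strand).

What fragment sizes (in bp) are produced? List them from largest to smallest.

Qpa53II sites (TTGCAA) start at positions 16, 40, 76, 99.
Qpa53II cuts after the first base of each site, so after positions 16, 40, 76, 99.
Linear molecule, 4 cuts → 5 fragments:
  1–16 → 16 bp
  17–40 → 24 bp
  41–76 → 36 bp
  77–99 → 23 bp
  100–162 → 63 bp
Sorted largest to smallest: 63, 36, 24, 23, 16 bp.

63, 36, 24, 23, 16 bp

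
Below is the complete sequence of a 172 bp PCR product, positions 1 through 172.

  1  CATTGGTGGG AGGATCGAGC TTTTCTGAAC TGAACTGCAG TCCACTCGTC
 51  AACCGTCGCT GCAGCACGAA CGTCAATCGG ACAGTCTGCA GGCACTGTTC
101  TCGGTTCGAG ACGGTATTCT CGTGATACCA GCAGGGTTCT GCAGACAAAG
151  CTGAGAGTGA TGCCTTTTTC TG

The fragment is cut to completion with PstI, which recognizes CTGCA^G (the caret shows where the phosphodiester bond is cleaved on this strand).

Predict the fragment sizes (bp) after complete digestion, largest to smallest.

PstI sites (CTGCAG) start at positions 35, 59, 86, 139.
PstI cuts after base 5 of each site (before the last base), so after positions 39, 63, 90, 143.
Linear molecule, 4 cuts → 5 fragments:
  1–39 → 39 bp
  40–63 → 24 bp
  64–90 → 27 bp
  91–143 → 53 bp
  144–172 → 29 bp
Sorted largest to smallest: 53, 39, 29, 27, 24 bp.

53, 39, 29, 27, 24 bp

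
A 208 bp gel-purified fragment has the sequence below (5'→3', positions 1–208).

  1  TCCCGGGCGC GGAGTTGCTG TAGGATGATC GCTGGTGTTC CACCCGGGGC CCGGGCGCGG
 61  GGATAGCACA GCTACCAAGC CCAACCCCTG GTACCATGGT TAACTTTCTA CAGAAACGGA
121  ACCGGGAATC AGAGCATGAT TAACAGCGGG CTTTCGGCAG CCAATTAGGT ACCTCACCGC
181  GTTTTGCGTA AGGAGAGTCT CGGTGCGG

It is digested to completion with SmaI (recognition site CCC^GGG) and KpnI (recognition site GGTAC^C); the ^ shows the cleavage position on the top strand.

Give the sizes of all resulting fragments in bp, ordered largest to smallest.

78, 42, 41, 36, 7, 4 bp

SmaI sites (CCCGGG) start at positions 2, 43, 50.
SmaI cuts after base 3 of each site, so after positions 4, 45, 52.
KpnI sites (GGTACC) start at positions 90, 168.
KpnI cuts after base 5 of each site (before the last base), so after positions 94, 172.
Combined cut positions: 4, 45, 52, 94, 172.
Linear molecule, 5 cuts → 6 fragments:
  1–4 → 4 bp
  5–45 → 41 bp
  46–52 → 7 bp
  53–94 → 42 bp
  95–172 → 78 bp
  173–208 → 36 bp
Sorted largest to smallest: 78, 42, 41, 36, 7, 4 bp.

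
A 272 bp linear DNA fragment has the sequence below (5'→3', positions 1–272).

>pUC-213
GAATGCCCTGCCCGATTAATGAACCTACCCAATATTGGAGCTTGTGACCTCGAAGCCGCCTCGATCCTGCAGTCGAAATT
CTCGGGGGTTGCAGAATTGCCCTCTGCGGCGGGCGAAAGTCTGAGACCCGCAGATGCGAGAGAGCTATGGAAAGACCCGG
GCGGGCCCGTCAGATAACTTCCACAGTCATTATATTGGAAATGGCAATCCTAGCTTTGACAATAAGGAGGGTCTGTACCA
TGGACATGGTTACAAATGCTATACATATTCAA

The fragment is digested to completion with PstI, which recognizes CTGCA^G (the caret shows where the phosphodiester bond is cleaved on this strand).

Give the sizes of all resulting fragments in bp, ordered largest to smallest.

201, 71 bp

The PstI site (CTGCAG) starts at position 67.
PstI cuts after base 5 of each site (before the last base), so after position 71.
Linear molecule, 1 cut → 2 fragments:
  1–71 → 71 bp
  72–272 → 201 bp
Sorted largest to smallest: 201, 71 bp.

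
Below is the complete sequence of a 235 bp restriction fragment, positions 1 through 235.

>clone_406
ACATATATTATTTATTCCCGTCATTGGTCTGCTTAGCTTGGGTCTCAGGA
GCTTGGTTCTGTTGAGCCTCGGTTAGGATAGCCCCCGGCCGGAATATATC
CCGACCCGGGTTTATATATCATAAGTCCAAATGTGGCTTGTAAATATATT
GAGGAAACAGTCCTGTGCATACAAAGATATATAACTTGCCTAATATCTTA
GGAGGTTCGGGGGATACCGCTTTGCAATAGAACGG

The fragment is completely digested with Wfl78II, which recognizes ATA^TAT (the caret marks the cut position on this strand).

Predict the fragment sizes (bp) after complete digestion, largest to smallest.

91, 56, 33, 30, 20, 5 bp

Wfl78II sites (ATATAT) start at positions 3, 94, 114, 144, 177.
Wfl78II cuts after base 3 of each site, so after positions 5, 96, 116, 146, 179.
Linear molecule, 5 cuts → 6 fragments:
  1–5 → 5 bp
  6–96 → 91 bp
  97–116 → 20 bp
  117–146 → 30 bp
  147–179 → 33 bp
  180–235 → 56 bp
Sorted largest to smallest: 91, 56, 33, 30, 20, 5 bp.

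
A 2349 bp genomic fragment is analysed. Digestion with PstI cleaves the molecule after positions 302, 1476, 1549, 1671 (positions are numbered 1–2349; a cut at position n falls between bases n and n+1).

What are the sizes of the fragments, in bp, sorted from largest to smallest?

1174, 678, 302, 122, 73 bp

Linear molecule, 4 cuts → 5 fragments:
  302 − 0 = 302 bp
  1476 − 302 = 1174 bp
  1549 − 1476 = 73 bp
  1671 − 1549 = 122 bp
  2349 − 1671 = 678 bp
Sorted largest to smallest: 1174, 678, 302, 122, 73 bp.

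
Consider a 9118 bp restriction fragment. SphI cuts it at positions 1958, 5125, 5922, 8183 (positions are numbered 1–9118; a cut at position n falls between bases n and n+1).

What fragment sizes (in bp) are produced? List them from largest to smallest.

Linear molecule, 4 cuts → 5 fragments:
  1958 − 0 = 1958 bp
  5125 − 1958 = 3167 bp
  5922 − 5125 = 797 bp
  8183 − 5922 = 2261 bp
  9118 − 8183 = 935 bp
Sorted largest to smallest: 3167, 2261, 1958, 935, 797 bp.

3167, 2261, 1958, 935, 797 bp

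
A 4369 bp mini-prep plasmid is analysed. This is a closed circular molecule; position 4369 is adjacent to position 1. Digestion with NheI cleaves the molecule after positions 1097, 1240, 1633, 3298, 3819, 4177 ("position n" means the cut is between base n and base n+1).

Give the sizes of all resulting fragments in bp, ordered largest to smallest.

1665, 1289, 521, 393, 358, 143 bp

Circular molecule, 6 cuts → 6 fragments:
  1240 − 1097 = 143 bp
  1633 − 1240 = 393 bp
  3298 − 1633 = 1665 bp
  3819 − 3298 = 521 bp
  4177 − 3819 = 358 bp
  wrap: 4369 − 4177 + 1097 = 1289 bp
Sorted largest to smallest: 1665, 1289, 521, 393, 358, 143 bp.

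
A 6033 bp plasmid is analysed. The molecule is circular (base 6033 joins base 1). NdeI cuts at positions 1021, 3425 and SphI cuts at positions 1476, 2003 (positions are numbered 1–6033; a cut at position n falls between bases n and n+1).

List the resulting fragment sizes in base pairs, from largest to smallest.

Combined cut positions (sorted): 1021, 1476, 2003, 3425.
Circular molecule, 4 cuts → 4 fragments:
  1476 − 1021 = 455 bp
  2003 − 1476 = 527 bp
  3425 − 2003 = 1422 bp
  wrap: 6033 − 3425 + 1021 = 3629 bp
Sorted largest to smallest: 3629, 1422, 527, 455 bp.

3629, 1422, 527, 455 bp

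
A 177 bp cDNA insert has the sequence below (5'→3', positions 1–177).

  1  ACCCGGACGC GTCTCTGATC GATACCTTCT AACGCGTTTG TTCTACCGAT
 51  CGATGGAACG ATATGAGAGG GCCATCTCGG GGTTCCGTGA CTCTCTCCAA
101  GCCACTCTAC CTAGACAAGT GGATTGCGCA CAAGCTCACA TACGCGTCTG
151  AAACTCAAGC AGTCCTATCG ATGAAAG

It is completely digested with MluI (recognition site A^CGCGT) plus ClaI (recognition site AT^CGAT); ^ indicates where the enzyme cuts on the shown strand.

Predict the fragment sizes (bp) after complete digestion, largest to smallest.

92, 26, 18, 13, 12, 9, 7 bp

MluI sites (ACGCGT) start at positions 7, 32, 142.
MluI cuts after the first base of each site, so after positions 7, 32, 142.
ClaI sites (ATCGAT) start at positions 18, 49, 167.
ClaI cuts after base 2 of each site, so after positions 19, 50, 168.
Combined cut positions: 7, 19, 32, 50, 142, 168.
Linear molecule, 6 cuts → 7 fragments:
  1–7 → 7 bp
  8–19 → 12 bp
  20–32 → 13 bp
  33–50 → 18 bp
  51–142 → 92 bp
  143–168 → 26 bp
  169–177 → 9 bp
Sorted largest to smallest: 92, 26, 18, 13, 12, 9, 7 bp.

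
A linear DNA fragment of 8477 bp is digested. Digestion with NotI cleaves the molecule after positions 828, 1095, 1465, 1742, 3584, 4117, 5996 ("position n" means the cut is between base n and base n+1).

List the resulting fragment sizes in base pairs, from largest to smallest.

Linear molecule, 7 cuts → 8 fragments:
  828 − 0 = 828 bp
  1095 − 828 = 267 bp
  1465 − 1095 = 370 bp
  1742 − 1465 = 277 bp
  3584 − 1742 = 1842 bp
  4117 − 3584 = 533 bp
  5996 − 4117 = 1879 bp
  8477 − 5996 = 2481 bp
Sorted largest to smallest: 2481, 1879, 1842, 828, 533, 370, 277, 267 bp.

2481, 1879, 1842, 828, 533, 370, 277, 267 bp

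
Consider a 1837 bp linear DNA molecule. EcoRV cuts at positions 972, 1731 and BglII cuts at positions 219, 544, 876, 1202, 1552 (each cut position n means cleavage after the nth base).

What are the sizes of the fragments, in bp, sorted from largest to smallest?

Combined cut positions (sorted): 219, 544, 876, 972, 1202, 1552, 1731.
Linear molecule, 7 cuts → 8 fragments:
  219 − 0 = 219 bp
  544 − 219 = 325 bp
  876 − 544 = 332 bp
  972 − 876 = 96 bp
  1202 − 972 = 230 bp
  1552 − 1202 = 350 bp
  1731 − 1552 = 179 bp
  1837 − 1731 = 106 bp
Sorted largest to smallest: 350, 332, 325, 230, 219, 179, 106, 96 bp.

350, 332, 325, 230, 219, 179, 106, 96 bp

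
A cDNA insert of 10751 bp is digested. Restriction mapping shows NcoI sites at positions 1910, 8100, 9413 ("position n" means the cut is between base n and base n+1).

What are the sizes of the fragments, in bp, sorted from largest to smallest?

Linear molecule, 3 cuts → 4 fragments:
  1910 − 0 = 1910 bp
  8100 − 1910 = 6190 bp
  9413 − 8100 = 1313 bp
  10751 − 9413 = 1338 bp
Sorted largest to smallest: 6190, 1910, 1338, 1313 bp.

6190, 1910, 1338, 1313 bp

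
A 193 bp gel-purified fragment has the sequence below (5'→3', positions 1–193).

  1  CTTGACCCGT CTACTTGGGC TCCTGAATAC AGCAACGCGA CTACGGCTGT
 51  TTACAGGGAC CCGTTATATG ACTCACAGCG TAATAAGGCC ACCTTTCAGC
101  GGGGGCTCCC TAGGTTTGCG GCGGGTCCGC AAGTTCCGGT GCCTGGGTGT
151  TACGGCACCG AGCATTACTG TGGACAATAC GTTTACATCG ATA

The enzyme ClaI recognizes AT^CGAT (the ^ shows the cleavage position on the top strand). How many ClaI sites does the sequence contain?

ATCGAT occurs starting at position 187.
ClaI cuts at 1 site.

1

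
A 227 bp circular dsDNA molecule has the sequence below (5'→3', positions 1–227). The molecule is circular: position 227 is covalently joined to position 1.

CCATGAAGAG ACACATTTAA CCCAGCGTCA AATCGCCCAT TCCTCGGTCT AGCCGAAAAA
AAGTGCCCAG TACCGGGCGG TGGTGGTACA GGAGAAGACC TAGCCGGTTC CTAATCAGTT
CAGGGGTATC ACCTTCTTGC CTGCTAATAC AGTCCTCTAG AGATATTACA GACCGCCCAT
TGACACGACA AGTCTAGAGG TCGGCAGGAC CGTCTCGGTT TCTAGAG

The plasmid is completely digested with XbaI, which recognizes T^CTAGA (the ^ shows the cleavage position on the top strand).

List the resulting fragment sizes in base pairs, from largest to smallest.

XbaI sites (TCTAGA) start at positions 156, 193, 221.
XbaI cuts after the first base of each site, so after positions 156, 193, 221.
Circular molecule, 3 cuts → 3 fragments:
  157–193 → 37 bp
  194–221 → 28 bp
  222–227 then 1–156 → 6 + 156 = 162 bp
Sorted largest to smallest: 162, 37, 28 bp.

162, 37, 28 bp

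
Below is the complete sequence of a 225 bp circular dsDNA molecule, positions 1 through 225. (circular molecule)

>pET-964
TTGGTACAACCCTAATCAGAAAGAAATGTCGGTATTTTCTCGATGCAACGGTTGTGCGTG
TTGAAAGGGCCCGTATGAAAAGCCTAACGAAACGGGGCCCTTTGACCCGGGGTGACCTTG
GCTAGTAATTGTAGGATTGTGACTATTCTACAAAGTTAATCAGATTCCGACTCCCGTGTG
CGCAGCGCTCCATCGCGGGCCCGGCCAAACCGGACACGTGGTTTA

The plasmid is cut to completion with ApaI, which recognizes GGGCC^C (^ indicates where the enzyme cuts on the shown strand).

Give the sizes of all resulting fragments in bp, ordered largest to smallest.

ApaI sites (GGGCCC) start at positions 67, 95, 197.
ApaI cuts after base 5 of each site (before the last base), so after positions 71, 99, 201.
Circular molecule, 3 cuts → 3 fragments:
  72–99 → 28 bp
  100–201 → 102 bp
  202–225 then 1–71 → 24 + 71 = 95 bp
Sorted largest to smallest: 102, 95, 28 bp.

102, 95, 28 bp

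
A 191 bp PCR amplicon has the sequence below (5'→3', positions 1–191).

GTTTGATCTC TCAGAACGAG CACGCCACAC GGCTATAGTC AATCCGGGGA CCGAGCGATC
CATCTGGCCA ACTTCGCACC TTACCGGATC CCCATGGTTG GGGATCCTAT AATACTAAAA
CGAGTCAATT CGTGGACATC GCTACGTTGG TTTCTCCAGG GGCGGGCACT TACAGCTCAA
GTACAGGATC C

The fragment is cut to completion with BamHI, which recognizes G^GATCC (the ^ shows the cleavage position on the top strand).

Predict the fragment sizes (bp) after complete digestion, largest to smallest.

86, 84, 16, 5 bp

BamHI sites (GGATCC) start at positions 86, 102, 186.
BamHI cuts after the first base of each site, so after positions 86, 102, 186.
Linear molecule, 3 cuts → 4 fragments:
  1–86 → 86 bp
  87–102 → 16 bp
  103–186 → 84 bp
  187–191 → 5 bp
Sorted largest to smallest: 86, 84, 16, 5 bp.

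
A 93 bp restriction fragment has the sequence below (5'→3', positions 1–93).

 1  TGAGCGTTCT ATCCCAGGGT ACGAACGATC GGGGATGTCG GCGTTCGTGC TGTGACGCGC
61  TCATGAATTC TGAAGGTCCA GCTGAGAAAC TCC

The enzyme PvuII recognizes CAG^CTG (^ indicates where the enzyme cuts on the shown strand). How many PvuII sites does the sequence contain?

1

CAGCTG occurs starting at position 79.
PvuII cuts at 1 site.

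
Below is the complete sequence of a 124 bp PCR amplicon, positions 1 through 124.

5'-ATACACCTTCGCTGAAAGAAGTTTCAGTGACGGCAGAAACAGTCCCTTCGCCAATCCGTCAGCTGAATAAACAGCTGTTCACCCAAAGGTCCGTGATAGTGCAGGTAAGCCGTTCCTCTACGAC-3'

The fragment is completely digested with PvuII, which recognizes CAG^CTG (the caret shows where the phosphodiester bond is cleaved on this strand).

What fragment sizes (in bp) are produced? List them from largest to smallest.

62, 50, 12 bp

PvuII sites (CAGCTG) start at positions 60, 72.
PvuII cuts after base 3 of each site, so after positions 62, 74.
Linear molecule, 2 cuts → 3 fragments:
  1–62 → 62 bp
  63–74 → 12 bp
  75–124 → 50 bp
Sorted largest to smallest: 62, 50, 12 bp.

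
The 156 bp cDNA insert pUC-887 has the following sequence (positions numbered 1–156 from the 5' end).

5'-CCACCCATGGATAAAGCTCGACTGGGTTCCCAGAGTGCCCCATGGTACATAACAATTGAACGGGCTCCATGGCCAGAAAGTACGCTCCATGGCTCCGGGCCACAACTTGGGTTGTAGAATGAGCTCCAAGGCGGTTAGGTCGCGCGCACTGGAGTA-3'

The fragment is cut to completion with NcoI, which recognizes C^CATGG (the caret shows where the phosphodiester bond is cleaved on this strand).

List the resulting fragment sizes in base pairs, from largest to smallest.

69, 35, 27, 20, 5 bp

NcoI sites (CCATGG) start at positions 5, 40, 67, 87.
NcoI cuts after the first base of each site, so after positions 5, 40, 67, 87.
Linear molecule, 4 cuts → 5 fragments:
  1–5 → 5 bp
  6–40 → 35 bp
  41–67 → 27 bp
  68–87 → 20 bp
  88–156 → 69 bp
Sorted largest to smallest: 69, 35, 27, 20, 5 bp.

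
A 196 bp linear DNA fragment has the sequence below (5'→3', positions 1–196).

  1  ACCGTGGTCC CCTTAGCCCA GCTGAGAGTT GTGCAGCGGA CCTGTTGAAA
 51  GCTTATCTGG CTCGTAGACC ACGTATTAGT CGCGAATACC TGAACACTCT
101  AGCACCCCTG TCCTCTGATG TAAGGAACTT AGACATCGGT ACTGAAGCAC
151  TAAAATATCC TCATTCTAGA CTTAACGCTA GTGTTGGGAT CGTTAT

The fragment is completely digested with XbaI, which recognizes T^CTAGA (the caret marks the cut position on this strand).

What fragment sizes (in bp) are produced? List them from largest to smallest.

The XbaI site (TCTAGA) starts at position 165.
XbaI cuts after the first base of each site, so after position 165.
Linear molecule, 1 cut → 2 fragments:
  1–165 → 165 bp
  166–196 → 31 bp
Sorted largest to smallest: 165, 31 bp.

165, 31 bp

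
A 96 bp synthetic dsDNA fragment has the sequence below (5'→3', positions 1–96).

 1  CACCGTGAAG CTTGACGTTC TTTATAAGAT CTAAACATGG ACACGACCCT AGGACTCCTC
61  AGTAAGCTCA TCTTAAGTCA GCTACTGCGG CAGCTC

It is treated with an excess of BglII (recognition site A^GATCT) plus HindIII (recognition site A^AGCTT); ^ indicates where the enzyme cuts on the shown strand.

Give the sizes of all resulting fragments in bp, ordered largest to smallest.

69, 19, 8 bp

The BglII site (AGATCT) starts at position 27.
BglII cuts after the first base of each site, so after position 27.
The HindIII site (AAGCTT) starts at position 8.
HindIII cuts after the first base of each site, so after position 8.
Combined cut positions: 8, 27.
Linear molecule, 2 cuts → 3 fragments:
  1–8 → 8 bp
  9–27 → 19 bp
  28–96 → 69 bp
Sorted largest to smallest: 69, 19, 8 bp.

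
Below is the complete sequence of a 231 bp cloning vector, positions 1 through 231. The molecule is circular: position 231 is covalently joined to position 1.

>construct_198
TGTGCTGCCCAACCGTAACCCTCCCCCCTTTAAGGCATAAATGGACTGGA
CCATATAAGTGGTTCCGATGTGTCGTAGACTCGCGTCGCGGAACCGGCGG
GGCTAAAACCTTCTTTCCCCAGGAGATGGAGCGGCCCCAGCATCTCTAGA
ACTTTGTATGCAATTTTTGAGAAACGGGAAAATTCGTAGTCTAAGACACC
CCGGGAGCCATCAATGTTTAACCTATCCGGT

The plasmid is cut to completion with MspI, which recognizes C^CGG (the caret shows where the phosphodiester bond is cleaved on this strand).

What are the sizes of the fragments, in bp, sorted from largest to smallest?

MspI sites (CCGG) start at positions 94, 201, 227.
MspI cuts after the first base of each site, so after positions 94, 201, 227.
Circular molecule, 3 cuts → 3 fragments:
  95–201 → 107 bp
  202–227 → 26 bp
  228–231 then 1–94 → 4 + 94 = 98 bp
Sorted largest to smallest: 107, 98, 26 bp.

107, 98, 26 bp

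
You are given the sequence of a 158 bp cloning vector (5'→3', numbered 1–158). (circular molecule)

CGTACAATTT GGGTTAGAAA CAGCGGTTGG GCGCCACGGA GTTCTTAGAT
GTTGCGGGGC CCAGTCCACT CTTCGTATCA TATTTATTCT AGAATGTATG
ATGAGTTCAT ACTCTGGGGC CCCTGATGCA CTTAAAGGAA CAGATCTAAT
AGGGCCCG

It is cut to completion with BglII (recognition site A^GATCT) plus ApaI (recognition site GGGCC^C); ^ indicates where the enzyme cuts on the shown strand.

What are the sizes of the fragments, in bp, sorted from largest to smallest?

63, 60, 21, 14 bp

The BglII site (AGATCT) starts at position 142.
BglII cuts after the first base of each site, so after position 142.
ApaI sites (GGGCCC) start at positions 57, 117, 152.
ApaI cuts after base 5 of each site (before the last base), so after positions 61, 121, 156.
Combined cut positions: 61, 121, 142, 156.
Circular molecule, 4 cuts → 4 fragments:
  62–121 → 60 bp
  122–142 → 21 bp
  143–156 → 14 bp
  157–158 then 1–61 → 2 + 61 = 63 bp
Sorted largest to smallest: 63, 60, 21, 14 bp.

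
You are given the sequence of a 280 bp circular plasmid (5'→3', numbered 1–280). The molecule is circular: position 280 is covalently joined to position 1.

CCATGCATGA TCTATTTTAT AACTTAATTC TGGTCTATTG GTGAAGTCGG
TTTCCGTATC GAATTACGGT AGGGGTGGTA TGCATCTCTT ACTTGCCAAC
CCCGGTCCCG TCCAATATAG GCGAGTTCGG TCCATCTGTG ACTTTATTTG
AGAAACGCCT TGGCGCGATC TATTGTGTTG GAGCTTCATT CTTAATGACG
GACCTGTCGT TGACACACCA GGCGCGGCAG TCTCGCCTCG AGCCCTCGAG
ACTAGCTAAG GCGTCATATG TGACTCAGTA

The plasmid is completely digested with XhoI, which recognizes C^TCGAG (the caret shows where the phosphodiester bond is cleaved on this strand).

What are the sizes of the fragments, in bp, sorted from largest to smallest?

272, 8 bp

XhoI sites (CTCGAG) start at positions 237, 245.
XhoI cuts after the first base of each site, so after positions 237, 245.
Circular molecule, 2 cuts → 2 fragments:
  238–245 → 8 bp
  246–280 then 1–237 → 35 + 237 = 272 bp
Sorted largest to smallest: 272, 8 bp.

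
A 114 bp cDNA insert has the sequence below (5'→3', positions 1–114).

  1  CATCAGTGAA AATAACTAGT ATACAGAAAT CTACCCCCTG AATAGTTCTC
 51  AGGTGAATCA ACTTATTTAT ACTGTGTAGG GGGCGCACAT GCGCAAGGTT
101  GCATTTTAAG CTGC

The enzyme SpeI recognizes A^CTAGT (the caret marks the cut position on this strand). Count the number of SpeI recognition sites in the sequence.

1

ACTAGT occurs starting at position 15.
SpeI cuts at 1 site.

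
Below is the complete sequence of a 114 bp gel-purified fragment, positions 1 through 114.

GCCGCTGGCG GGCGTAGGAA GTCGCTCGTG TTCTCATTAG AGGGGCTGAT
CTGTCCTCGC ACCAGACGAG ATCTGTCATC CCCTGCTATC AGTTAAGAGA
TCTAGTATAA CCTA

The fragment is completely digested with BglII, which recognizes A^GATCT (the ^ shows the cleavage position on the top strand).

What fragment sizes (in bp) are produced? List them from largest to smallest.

69, 29, 16 bp

BglII sites (AGATCT) start at positions 69, 98.
BglII cuts after the first base of each site, so after positions 69, 98.
Linear molecule, 2 cuts → 3 fragments:
  1–69 → 69 bp
  70–98 → 29 bp
  99–114 → 16 bp
Sorted largest to smallest: 69, 29, 16 bp.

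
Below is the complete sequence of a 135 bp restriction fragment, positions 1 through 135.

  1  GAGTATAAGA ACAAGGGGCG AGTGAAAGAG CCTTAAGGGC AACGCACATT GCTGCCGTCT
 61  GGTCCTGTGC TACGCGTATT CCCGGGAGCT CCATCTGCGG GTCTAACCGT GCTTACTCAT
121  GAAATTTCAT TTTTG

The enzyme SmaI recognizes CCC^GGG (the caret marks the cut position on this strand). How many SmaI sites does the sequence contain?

CCCGGG occurs starting at position 81.
SmaI cuts at 1 site.

1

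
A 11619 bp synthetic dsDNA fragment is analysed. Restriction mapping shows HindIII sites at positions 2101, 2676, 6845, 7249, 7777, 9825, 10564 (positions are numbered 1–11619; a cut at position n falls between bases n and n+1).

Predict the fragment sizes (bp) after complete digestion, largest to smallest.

Linear molecule, 7 cuts → 8 fragments:
  2101 − 0 = 2101 bp
  2676 − 2101 = 575 bp
  6845 − 2676 = 4169 bp
  7249 − 6845 = 404 bp
  7777 − 7249 = 528 bp
  9825 − 7777 = 2048 bp
  10564 − 9825 = 739 bp
  11619 − 10564 = 1055 bp
Sorted largest to smallest: 4169, 2101, 2048, 1055, 739, 575, 528, 404 bp.

4169, 2101, 2048, 1055, 739, 575, 528, 404 bp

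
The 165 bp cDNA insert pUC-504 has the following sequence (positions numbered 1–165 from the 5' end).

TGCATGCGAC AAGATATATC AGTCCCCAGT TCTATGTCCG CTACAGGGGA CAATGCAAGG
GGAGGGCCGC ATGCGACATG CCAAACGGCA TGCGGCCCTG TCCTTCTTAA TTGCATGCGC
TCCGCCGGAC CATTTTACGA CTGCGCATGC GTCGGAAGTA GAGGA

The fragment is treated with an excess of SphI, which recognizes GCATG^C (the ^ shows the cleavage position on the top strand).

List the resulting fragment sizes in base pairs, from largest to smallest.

SphI sites (GCATGC) start at positions 2, 69, 88, 113, 145.
SphI cuts after base 5 of each site (before the last base), so after positions 6, 73, 92, 117, 149.
Linear molecule, 5 cuts → 6 fragments:
  1–6 → 6 bp
  7–73 → 67 bp
  74–92 → 19 bp
  93–117 → 25 bp
  118–149 → 32 bp
  150–165 → 16 bp
Sorted largest to smallest: 67, 32, 25, 19, 16, 6 bp.

67, 32, 25, 19, 16, 6 bp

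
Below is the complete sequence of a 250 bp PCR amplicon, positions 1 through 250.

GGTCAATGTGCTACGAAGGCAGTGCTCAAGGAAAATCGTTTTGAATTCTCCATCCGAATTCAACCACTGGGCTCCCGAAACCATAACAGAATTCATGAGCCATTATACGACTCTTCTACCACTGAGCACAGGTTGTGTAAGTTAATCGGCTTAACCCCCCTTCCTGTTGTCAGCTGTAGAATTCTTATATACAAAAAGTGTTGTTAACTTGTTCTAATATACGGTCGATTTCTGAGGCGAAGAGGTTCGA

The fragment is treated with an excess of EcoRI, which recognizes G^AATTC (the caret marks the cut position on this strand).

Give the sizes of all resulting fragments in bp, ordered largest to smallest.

EcoRI sites (GAATTC) start at positions 43, 56, 89, 179.
EcoRI cuts after the first base of each site, so after positions 43, 56, 89, 179.
Linear molecule, 4 cuts → 5 fragments:
  1–43 → 43 bp
  44–56 → 13 bp
  57–89 → 33 bp
  90–179 → 90 bp
  180–250 → 71 bp
Sorted largest to smallest: 90, 71, 43, 33, 13 bp.

90, 71, 43, 33, 13 bp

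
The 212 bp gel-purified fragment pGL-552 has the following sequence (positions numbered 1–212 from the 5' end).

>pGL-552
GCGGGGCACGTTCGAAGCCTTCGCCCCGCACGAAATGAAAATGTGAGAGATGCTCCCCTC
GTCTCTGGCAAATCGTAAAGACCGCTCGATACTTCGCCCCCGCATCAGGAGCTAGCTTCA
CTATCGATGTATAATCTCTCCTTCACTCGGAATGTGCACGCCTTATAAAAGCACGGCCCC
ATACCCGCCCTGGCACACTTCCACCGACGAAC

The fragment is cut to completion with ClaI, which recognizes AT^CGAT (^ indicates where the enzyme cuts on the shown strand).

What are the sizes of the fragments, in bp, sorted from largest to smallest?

124, 88 bp

The ClaI site (ATCGAT) starts at position 123.
ClaI cuts after base 2 of each site, so after position 124.
Linear molecule, 1 cut → 2 fragments:
  1–124 → 124 bp
  125–212 → 88 bp
Sorted largest to smallest: 124, 88 bp.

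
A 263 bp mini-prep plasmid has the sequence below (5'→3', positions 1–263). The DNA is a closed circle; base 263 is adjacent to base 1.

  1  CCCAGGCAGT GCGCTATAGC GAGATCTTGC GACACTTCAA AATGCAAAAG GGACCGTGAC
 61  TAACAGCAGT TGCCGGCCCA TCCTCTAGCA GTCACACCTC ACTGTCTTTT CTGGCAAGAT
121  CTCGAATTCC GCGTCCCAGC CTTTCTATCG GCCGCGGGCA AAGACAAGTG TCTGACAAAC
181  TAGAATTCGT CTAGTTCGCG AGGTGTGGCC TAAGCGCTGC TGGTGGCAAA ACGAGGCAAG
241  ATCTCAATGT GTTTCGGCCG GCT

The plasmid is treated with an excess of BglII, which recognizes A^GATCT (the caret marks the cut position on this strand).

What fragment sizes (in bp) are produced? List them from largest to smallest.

BglII sites (AGATCT) start at positions 22, 117, 239.
BglII cuts after the first base of each site, so after positions 22, 117, 239.
Circular molecule, 3 cuts → 3 fragments:
  23–117 → 95 bp
  118–239 → 122 bp
  240–263 then 1–22 → 24 + 22 = 46 bp
Sorted largest to smallest: 122, 95, 46 bp.

122, 95, 46 bp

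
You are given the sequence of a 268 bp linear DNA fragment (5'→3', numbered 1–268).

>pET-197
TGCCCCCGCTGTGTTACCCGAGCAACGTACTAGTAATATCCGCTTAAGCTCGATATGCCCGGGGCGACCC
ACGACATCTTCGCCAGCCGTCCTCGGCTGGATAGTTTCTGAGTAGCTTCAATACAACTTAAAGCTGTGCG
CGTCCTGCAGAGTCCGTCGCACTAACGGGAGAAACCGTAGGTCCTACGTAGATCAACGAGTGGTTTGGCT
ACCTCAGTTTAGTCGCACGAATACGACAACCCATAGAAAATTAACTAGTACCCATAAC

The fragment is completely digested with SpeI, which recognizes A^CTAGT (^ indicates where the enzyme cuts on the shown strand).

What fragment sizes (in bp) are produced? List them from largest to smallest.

SpeI sites (ACTAGT) start at positions 29, 254.
SpeI cuts after the first base of each site, so after positions 29, 254.
Linear molecule, 2 cuts → 3 fragments:
  1–29 → 29 bp
  30–254 → 225 bp
  255–268 → 14 bp
Sorted largest to smallest: 225, 29, 14 bp.

225, 29, 14 bp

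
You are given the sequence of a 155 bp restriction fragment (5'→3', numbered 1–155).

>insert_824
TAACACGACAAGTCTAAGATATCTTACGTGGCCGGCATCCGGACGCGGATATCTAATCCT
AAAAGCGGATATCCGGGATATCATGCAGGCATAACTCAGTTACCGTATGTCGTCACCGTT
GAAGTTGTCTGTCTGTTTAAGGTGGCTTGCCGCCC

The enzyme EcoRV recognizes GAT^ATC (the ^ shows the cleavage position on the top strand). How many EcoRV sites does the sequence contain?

GATATC occurs starting at positions 18, 48, 68, 77.
EcoRV cuts at 4 sites.

4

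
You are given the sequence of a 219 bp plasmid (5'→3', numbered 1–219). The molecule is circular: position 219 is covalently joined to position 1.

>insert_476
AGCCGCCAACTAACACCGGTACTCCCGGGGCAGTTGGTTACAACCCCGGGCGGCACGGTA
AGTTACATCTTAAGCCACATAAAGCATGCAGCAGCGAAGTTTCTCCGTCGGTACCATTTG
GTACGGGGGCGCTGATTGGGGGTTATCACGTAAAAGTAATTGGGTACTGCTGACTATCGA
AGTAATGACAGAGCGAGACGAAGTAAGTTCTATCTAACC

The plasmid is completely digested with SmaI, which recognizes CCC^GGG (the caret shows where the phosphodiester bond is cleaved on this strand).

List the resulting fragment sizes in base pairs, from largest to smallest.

198, 21 bp

SmaI sites (CCCGGG) start at positions 24, 45.
SmaI cuts after base 3 of each site, so after positions 26, 47.
Circular molecule, 2 cuts → 2 fragments:
  27–47 → 21 bp
  48–219 then 1–26 → 172 + 26 = 198 bp
Sorted largest to smallest: 198, 21 bp.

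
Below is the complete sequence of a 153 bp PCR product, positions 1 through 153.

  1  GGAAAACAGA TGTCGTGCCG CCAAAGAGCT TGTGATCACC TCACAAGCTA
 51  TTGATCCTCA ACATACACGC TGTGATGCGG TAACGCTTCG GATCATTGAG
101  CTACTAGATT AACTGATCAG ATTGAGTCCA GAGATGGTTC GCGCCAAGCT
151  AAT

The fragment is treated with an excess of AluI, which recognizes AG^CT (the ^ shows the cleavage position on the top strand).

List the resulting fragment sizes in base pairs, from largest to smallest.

AluI sites (AGCT) start at positions 27, 46, 99, 147.
AluI cuts after base 2 of each site, so after positions 28, 47, 100, 148.
Linear molecule, 4 cuts → 5 fragments:
  1–28 → 28 bp
  29–47 → 19 bp
  48–100 → 53 bp
  101–148 → 48 bp
  149–153 → 5 bp
Sorted largest to smallest: 53, 48, 28, 19, 5 bp.

53, 48, 28, 19, 5 bp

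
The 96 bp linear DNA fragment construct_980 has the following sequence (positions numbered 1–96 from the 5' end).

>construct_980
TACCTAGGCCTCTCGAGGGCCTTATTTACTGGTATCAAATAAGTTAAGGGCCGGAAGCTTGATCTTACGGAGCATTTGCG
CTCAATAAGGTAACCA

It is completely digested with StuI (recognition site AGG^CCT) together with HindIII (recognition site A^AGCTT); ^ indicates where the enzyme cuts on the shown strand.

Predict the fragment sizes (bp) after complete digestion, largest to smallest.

The StuI site (AGGCCT) starts at position 6.
StuI cuts after base 3 of each site, so after position 8.
The HindIII site (AAGCTT) starts at position 55.
HindIII cuts after the first base of each site, so after position 55.
Combined cut positions: 8, 55.
Linear molecule, 2 cuts → 3 fragments:
  1–8 → 8 bp
  9–55 → 47 bp
  56–96 → 41 bp
Sorted largest to smallest: 47, 41, 8 bp.

47, 41, 8 bp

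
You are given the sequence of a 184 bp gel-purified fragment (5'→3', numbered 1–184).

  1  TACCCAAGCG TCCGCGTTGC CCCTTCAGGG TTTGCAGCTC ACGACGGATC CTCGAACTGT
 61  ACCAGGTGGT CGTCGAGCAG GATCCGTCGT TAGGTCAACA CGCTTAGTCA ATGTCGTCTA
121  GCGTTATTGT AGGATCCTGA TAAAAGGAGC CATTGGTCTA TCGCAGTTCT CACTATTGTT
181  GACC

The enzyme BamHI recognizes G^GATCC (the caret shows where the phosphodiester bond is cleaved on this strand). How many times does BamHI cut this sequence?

3

GGATCC occurs starting at positions 46, 80, 132.
BamHI cuts at 3 sites.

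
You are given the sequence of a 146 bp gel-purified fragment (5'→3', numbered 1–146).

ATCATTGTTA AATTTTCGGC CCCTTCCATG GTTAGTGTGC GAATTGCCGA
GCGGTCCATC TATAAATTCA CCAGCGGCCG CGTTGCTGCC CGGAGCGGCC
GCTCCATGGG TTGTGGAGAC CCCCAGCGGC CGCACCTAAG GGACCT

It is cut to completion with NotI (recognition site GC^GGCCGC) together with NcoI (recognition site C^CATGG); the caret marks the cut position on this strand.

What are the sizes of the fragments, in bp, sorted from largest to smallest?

49, 26, 23, 21, 19, 8 bp

NotI sites (GCGGCCGC) start at positions 74, 95, 126.
NotI cuts after base 2 of each site, so after positions 75, 96, 127.
NcoI sites (CCATGG) start at positions 26, 104.
NcoI cuts after the first base of each site, so after positions 26, 104.
Combined cut positions: 26, 75, 96, 104, 127.
Linear molecule, 5 cuts → 6 fragments:
  1–26 → 26 bp
  27–75 → 49 bp
  76–96 → 21 bp
  97–104 → 8 bp
  105–127 → 23 bp
  128–146 → 19 bp
Sorted largest to smallest: 49, 26, 23, 21, 19, 8 bp.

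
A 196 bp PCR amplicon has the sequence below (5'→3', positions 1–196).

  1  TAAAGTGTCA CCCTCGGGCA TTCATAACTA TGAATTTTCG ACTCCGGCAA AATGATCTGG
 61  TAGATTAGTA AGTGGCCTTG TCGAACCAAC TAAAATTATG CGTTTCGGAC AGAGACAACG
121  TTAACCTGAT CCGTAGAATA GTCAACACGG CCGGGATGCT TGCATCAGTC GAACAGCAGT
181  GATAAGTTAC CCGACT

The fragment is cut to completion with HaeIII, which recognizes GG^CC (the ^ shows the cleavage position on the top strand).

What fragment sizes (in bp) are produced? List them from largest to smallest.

75, 75, 46 bp

HaeIII sites (GGCC) start at positions 74, 149.
HaeIII cuts after base 2 of each site, so after positions 75, 150.
Linear molecule, 2 cuts → 3 fragments:
  1–75 → 75 bp
  76–150 → 75 bp
  151–196 → 46 bp
Sorted largest to smallest: 75, 75, 46 bp.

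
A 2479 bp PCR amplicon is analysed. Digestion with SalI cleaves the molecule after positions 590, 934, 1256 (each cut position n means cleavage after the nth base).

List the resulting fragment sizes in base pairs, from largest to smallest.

1223, 590, 344, 322 bp

Linear molecule, 3 cuts → 4 fragments:
  590 − 0 = 590 bp
  934 − 590 = 344 bp
  1256 − 934 = 322 bp
  2479 − 1256 = 1223 bp
Sorted largest to smallest: 1223, 590, 344, 322 bp.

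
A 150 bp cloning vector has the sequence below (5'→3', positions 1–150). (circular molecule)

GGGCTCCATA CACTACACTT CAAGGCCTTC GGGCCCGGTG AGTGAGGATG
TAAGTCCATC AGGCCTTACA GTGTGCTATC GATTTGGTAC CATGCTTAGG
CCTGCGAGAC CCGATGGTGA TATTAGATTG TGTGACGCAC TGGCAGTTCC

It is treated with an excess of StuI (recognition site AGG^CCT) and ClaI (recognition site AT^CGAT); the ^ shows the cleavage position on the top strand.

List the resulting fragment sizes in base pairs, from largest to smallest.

75, 38, 21, 16 bp

StuI sites (AGGCCT) start at positions 23, 61, 98.
StuI cuts after base 3 of each site, so after positions 25, 63, 100.
The ClaI site (ATCGAT) starts at position 78.
ClaI cuts after base 2 of each site, so after position 79.
Combined cut positions: 25, 63, 79, 100.
Circular molecule, 4 cuts → 4 fragments:
  26–63 → 38 bp
  64–79 → 16 bp
  80–100 → 21 bp
  101–150 then 1–25 → 50 + 25 = 75 bp
Sorted largest to smallest: 75, 38, 21, 16 bp.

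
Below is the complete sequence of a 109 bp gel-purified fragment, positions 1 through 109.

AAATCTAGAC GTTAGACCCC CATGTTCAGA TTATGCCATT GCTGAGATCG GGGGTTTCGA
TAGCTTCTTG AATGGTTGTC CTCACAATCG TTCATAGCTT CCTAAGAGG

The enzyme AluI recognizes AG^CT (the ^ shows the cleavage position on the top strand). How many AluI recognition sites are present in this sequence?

2

AGCT occurs starting at positions 62, 96.
AluI cuts at 2 sites.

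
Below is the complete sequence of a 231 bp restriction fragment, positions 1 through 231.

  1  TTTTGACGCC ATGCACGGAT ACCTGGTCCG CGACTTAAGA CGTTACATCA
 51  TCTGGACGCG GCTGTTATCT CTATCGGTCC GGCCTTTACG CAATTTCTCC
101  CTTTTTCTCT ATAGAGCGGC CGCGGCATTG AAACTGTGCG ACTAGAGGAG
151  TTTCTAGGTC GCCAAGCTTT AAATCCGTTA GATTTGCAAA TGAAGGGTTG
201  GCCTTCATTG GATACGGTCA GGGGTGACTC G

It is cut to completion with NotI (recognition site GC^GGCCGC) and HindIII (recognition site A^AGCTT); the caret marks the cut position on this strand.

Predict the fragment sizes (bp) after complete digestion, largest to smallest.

117, 67, 47 bp

The NotI site (GCGGCCGC) starts at position 116.
NotI cuts after base 2 of each site, so after position 117.
The HindIII site (AAGCTT) starts at position 164.
HindIII cuts after the first base of each site, so after position 164.
Combined cut positions: 117, 164.
Linear molecule, 2 cuts → 3 fragments:
  1–117 → 117 bp
  118–164 → 47 bp
  165–231 → 67 bp
Sorted largest to smallest: 117, 67, 47 bp.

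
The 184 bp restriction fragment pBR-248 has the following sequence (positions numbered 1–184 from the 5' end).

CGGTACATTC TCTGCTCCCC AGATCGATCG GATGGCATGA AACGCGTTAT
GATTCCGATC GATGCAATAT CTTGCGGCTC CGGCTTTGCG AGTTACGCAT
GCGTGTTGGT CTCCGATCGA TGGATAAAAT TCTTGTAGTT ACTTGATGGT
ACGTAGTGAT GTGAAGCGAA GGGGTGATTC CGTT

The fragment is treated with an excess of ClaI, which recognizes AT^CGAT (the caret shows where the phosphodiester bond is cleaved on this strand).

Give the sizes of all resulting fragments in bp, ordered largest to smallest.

67, 58, 35, 24 bp

ClaI sites (ATCGAT) start at positions 23, 58, 116.
ClaI cuts after base 2 of each site, so after positions 24, 59, 117.
Linear molecule, 3 cuts → 4 fragments:
  1–24 → 24 bp
  25–59 → 35 bp
  60–117 → 58 bp
  118–184 → 67 bp
Sorted largest to smallest: 67, 58, 35, 24 bp.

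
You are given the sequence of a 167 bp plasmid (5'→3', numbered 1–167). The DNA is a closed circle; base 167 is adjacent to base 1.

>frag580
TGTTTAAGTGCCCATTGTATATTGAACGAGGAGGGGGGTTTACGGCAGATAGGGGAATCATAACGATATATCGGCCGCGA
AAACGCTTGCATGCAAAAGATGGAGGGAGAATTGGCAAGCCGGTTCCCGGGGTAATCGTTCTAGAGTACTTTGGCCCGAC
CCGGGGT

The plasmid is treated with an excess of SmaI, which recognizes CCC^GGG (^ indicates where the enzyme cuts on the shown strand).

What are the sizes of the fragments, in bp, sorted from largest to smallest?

SmaI sites (CCCGGG) start at positions 126, 160.
SmaI cuts after base 3 of each site, so after positions 128, 162.
Circular molecule, 2 cuts → 2 fragments:
  129–162 → 34 bp
  163–167 then 1–128 → 5 + 128 = 133 bp
Sorted largest to smallest: 133, 34 bp.

133, 34 bp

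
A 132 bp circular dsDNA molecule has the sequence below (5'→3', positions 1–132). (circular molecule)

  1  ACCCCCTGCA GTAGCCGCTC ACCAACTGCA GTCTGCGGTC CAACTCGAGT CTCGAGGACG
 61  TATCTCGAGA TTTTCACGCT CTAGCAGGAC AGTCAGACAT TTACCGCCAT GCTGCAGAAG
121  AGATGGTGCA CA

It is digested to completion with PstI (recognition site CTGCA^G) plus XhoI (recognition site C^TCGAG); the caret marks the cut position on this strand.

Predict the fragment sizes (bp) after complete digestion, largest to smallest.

52, 26, 20, 14, 13, 7 bp

PstI sites (CTGCAG) start at positions 6, 26, 112.
PstI cuts after base 5 of each site (before the last base), so after positions 10, 30, 116.
XhoI sites (CTCGAG) start at positions 44, 51, 64.
XhoI cuts after the first base of each site, so after positions 44, 51, 64.
Combined cut positions: 10, 30, 44, 51, 64, 116.
Circular molecule, 6 cuts → 6 fragments:
  11–30 → 20 bp
  31–44 → 14 bp
  45–51 → 7 bp
  52–64 → 13 bp
  65–116 → 52 bp
  117–132 then 1–10 → 16 + 10 = 26 bp
Sorted largest to smallest: 52, 26, 20, 14, 13, 7 bp.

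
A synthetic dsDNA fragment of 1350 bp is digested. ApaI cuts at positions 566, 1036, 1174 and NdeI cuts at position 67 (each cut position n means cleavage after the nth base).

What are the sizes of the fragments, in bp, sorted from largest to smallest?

Combined cut positions (sorted): 67, 566, 1036, 1174.
Linear molecule, 4 cuts → 5 fragments:
  67 − 0 = 67 bp
  566 − 67 = 499 bp
  1036 − 566 = 470 bp
  1174 − 1036 = 138 bp
  1350 − 1174 = 176 bp
Sorted largest to smallest: 499, 470, 176, 138, 67 bp.

499, 470, 176, 138, 67 bp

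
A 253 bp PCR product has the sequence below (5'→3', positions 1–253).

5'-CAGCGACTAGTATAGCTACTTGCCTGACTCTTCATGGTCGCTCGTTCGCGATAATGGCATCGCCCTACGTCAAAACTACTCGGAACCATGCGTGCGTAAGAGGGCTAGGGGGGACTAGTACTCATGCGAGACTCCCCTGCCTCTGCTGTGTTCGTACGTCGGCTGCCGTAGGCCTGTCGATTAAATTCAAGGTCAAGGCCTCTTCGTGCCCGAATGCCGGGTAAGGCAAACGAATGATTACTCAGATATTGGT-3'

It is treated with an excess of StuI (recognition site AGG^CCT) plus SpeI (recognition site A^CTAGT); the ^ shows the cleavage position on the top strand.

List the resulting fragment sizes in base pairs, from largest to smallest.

108, 58, 55, 26, 6 bp

StuI sites (AGGCCT) start at positions 170, 196.
StuI cuts after base 3 of each site, so after positions 172, 198.
SpeI sites (ACTAGT) start at positions 6, 114.
SpeI cuts after the first base of each site, so after positions 6, 114.
Combined cut positions: 6, 114, 172, 198.
Linear molecule, 4 cuts → 5 fragments:
  1–6 → 6 bp
  7–114 → 108 bp
  115–172 → 58 bp
  173–198 → 26 bp
  199–253 → 55 bp
Sorted largest to smallest: 108, 58, 55, 26, 6 bp.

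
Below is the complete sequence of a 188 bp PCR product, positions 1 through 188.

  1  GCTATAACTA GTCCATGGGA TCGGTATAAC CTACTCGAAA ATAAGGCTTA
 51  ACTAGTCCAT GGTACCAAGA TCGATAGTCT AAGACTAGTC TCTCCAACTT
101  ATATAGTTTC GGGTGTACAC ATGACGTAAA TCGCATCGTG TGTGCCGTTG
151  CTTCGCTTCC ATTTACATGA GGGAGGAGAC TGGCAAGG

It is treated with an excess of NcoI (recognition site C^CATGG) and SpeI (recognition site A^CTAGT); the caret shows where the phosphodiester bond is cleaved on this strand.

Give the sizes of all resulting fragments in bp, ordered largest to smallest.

NcoI sites (CCATGG) start at positions 13, 57.
NcoI cuts after the first base of each site, so after positions 13, 57.
SpeI sites (ACTAGT) start at positions 7, 51, 84.
SpeI cuts after the first base of each site, so after positions 7, 51, 84.
Combined cut positions: 7, 13, 51, 57, 84.
Linear molecule, 5 cuts → 6 fragments:
  1–7 → 7 bp
  8–13 → 6 bp
  14–51 → 38 bp
  52–57 → 6 bp
  58–84 → 27 bp
  85–188 → 104 bp
Sorted largest to smallest: 104, 38, 27, 7, 6, 6 bp.

104, 38, 27, 7, 6, 6 bp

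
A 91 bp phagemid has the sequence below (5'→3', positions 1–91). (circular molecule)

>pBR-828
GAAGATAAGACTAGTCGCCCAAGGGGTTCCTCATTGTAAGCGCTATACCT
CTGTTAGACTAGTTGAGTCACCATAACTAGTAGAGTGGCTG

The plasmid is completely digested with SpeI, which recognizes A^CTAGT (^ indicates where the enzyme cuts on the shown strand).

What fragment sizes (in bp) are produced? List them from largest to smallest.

SpeI sites (ACTAGT) start at positions 10, 58, 76.
SpeI cuts after the first base of each site, so after positions 10, 58, 76.
Circular molecule, 3 cuts → 3 fragments:
  11–58 → 48 bp
  59–76 → 18 bp
  77–91 then 1–10 → 15 + 10 = 25 bp
Sorted largest to smallest: 48, 25, 18 bp.

48, 25, 18 bp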